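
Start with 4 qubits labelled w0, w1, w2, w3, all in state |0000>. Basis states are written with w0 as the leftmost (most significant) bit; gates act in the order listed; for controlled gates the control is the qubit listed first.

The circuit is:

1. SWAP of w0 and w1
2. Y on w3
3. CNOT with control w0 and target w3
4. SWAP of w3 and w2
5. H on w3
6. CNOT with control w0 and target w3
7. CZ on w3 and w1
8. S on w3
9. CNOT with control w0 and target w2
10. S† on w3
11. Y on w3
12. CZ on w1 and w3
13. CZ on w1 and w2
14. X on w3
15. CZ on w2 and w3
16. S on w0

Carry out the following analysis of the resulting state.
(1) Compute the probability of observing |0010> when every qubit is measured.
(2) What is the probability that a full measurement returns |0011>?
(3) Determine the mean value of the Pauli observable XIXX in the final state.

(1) A full measurement returns |0010> with probability 1/2.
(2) Outcome |0011> occurs with probability 1/2.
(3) The expectation value of XIXX is 0.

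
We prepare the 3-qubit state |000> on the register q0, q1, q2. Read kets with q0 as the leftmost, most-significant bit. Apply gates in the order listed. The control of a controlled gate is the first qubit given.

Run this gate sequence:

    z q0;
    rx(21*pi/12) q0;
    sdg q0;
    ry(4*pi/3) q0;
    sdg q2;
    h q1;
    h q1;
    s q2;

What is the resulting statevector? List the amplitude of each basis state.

The resulting statevector has amplitude sqrt(6 - 3*sqrt(2))/4 + sqrt(sqrt(2) + 2)/4 on |000>, -sqrt(3*sqrt(2) + 6)/4 + sqrt(2 - sqrt(2))/4 on |100>, and 0 on every other basis state. Key observation: steps 5-8 multiply out to the identity, so the circuit reduces to the remaining gates.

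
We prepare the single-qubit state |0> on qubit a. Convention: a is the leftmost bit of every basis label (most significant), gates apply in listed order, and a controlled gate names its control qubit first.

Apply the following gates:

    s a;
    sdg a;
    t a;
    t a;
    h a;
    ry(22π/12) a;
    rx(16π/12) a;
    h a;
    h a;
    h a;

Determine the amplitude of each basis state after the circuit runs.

The final amplitudes are (1 - I)*(sqrt(6)*I + sqrt(2)*(-1 + 2*I))/8 on |0>, (1 - I)*(sqrt(2)*(1 - 2*I) + sqrt(6)*I)/8 on |1>. Key observation: steps 9-10 multiply out to the identity, so the circuit reduces to the remaining gates.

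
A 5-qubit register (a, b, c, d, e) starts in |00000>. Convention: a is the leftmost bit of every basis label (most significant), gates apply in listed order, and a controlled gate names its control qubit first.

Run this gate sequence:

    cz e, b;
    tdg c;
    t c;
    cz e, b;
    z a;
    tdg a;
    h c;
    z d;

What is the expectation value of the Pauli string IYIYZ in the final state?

The observable IYIYZ averages to 0. Key observation: gates 1-4 undo each other exactly, leaving only the rest of the circuit to track.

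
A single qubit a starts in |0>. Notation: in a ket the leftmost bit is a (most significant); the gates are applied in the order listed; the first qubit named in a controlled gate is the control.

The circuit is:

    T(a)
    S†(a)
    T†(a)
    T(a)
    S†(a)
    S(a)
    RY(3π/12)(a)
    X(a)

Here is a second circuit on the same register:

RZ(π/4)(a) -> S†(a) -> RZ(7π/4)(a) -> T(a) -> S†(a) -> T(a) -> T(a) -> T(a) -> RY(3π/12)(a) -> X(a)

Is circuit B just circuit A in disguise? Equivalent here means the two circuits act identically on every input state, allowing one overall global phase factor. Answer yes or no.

No: there is an input state on which the two circuits produce genuinely different outputs (not merely differing by a phase).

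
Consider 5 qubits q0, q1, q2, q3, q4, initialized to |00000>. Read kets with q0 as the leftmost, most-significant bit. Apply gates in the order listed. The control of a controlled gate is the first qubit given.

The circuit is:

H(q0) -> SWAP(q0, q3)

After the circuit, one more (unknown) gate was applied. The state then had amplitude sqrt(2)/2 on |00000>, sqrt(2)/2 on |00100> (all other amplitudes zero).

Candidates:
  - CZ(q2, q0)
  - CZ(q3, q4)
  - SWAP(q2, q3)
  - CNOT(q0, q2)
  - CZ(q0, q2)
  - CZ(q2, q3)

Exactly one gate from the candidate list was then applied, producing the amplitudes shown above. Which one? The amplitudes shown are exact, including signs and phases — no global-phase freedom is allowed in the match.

The applied gate was SWAP(q2, q3).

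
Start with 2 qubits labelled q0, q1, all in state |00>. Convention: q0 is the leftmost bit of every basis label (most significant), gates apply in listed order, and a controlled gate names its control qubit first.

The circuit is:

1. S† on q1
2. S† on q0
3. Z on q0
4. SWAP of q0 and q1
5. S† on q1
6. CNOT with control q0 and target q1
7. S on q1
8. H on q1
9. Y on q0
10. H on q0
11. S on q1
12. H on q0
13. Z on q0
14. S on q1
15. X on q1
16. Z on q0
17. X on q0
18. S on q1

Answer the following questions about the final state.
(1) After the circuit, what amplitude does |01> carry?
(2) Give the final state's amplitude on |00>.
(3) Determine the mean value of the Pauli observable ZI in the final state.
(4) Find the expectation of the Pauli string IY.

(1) |01> carries amplitude -sqrt(2)/2 in the final state.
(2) The final state's coefficient on |00> equals -sqrt(2)*I/2.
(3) The expectation value of ZI is 1.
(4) The expectation value of IY is -1.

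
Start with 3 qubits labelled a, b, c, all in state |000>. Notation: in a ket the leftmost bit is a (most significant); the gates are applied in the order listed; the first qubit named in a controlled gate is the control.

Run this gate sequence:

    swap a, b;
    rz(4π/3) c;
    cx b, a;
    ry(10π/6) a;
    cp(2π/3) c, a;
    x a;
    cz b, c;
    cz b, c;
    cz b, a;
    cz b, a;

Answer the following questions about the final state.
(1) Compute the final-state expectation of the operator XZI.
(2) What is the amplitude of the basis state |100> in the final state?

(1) The expectation value of XZI is -sqrt(3)/2. Key observation: gates 7-8 undo each other exactly, leaving only the rest of the circuit to track.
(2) The amplitude on |100> is sqrt(3)*exp(I*pi/3)/2.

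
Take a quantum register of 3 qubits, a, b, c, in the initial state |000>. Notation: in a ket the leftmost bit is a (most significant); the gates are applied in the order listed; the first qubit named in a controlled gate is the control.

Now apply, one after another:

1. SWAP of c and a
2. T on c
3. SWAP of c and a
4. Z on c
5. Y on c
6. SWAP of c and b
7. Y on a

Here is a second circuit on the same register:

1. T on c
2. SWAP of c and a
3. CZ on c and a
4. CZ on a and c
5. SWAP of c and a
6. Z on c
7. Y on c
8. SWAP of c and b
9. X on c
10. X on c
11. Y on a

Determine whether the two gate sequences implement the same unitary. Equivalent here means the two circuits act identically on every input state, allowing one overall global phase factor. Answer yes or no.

No, they are not equivalent — no single phase factor reconciles the two unitaries.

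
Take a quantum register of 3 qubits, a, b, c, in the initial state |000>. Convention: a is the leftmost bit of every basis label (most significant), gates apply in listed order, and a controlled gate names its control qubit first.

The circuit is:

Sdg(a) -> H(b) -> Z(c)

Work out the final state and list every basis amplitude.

The final amplitudes are sqrt(2)/2 on |000>, sqrt(2)/2 on |010>, and 0 on every other basis state.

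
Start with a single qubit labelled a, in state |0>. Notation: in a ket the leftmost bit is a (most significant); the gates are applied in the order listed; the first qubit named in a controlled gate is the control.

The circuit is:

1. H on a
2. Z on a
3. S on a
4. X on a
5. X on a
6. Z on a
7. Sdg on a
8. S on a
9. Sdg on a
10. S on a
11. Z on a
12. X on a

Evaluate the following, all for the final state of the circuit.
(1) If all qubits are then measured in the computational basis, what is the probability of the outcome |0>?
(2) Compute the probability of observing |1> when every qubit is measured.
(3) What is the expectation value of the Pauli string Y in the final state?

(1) Outcome |0> occurs with probability 1/2. Key observation: steps 5-12 multiply out to the identity, so the circuit reduces to the remaining gates.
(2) Outcome |1> occurs with probability 1/2.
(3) The observable Y averages to 1.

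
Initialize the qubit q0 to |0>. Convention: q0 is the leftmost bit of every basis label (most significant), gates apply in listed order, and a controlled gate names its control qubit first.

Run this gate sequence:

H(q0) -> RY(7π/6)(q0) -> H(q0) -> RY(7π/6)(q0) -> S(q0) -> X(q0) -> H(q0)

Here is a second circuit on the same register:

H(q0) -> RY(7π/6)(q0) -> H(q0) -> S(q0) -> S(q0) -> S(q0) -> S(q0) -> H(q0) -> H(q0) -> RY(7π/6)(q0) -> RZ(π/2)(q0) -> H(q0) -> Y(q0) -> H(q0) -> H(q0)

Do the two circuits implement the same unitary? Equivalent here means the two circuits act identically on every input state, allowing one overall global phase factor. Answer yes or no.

No, they are not equivalent — no single phase factor reconciles the two unitaries.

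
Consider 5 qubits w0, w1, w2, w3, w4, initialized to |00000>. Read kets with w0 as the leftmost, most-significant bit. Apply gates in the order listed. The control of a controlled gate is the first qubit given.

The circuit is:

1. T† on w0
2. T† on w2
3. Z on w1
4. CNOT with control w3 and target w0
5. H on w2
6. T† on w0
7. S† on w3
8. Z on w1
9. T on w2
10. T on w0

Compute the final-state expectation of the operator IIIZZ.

In the final state, IIIZZ has expectation 1.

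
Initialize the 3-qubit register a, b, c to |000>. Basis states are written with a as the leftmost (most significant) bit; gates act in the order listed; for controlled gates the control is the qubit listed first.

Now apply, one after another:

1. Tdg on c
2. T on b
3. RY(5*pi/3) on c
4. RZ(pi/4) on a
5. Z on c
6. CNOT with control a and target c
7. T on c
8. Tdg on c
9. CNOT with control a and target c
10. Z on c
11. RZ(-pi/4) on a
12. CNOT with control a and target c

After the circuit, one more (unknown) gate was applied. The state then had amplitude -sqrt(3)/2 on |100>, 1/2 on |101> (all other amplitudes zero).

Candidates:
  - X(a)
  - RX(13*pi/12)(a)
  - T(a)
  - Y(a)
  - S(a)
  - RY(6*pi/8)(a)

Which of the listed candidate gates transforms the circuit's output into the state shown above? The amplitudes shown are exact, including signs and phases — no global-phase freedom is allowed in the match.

The applied gate was X(a). Key observation: steps 4-11 multiply out to the identity, so the circuit reduces to the remaining gates.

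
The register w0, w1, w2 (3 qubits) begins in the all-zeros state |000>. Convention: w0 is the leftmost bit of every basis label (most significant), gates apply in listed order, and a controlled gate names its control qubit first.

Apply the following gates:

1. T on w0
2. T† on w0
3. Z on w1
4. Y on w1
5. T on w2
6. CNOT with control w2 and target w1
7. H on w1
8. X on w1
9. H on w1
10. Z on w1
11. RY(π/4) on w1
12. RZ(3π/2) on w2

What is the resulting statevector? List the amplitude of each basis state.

The final amplitudes are sqrt(2 - sqrt(2))*exp(3*I*pi/4)/2 on |000>, -sqrt(sqrt(2) + 2)*exp(3*I*pi/4)/2 on |010>, and 0 on every other basis state. Key observation: the block from step 7 through step 10 cancels to the identity and can be dropped.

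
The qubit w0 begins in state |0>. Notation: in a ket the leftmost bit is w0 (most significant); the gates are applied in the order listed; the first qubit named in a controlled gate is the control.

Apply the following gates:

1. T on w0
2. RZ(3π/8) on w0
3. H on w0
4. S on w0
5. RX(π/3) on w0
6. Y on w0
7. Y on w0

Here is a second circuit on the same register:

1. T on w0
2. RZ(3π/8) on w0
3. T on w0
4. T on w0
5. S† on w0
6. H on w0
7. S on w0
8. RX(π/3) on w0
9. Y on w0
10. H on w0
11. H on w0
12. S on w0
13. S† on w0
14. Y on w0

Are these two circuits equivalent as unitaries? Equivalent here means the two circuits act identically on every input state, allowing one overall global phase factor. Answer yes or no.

Yes — the two circuits implement the same unitary up to a global phase.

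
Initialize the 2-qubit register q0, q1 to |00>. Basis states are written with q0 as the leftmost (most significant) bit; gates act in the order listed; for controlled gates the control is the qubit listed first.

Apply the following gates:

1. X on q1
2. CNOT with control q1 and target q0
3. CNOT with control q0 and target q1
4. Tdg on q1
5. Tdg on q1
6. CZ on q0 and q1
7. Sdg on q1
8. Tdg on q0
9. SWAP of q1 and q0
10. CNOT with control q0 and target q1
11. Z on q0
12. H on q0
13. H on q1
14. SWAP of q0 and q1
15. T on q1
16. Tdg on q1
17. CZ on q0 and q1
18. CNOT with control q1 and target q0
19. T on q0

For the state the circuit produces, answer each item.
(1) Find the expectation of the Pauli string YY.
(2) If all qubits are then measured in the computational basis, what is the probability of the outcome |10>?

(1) The expectation value of YY is -sqrt(2)/2.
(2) Outcome |10> occurs with probability 1/4.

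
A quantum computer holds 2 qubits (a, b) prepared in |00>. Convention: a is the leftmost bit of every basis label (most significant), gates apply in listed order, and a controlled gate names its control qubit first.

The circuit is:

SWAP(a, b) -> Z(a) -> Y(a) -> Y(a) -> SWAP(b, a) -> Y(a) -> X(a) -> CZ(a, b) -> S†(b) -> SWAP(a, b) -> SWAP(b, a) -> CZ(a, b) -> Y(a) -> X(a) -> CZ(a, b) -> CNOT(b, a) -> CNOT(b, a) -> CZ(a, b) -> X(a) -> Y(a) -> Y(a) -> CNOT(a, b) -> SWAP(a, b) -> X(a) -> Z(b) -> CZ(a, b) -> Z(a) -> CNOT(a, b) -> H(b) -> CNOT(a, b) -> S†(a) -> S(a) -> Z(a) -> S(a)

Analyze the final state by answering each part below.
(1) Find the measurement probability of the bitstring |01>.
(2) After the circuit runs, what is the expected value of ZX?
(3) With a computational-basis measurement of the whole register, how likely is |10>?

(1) A full measurement returns |01> with probability 1/2. Key observation: gates 13-20 undo each other exactly, leaving only the rest of the circuit to track.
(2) In the final state, ZX has expectation -1.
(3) Outcome |10> occurs with probability 0.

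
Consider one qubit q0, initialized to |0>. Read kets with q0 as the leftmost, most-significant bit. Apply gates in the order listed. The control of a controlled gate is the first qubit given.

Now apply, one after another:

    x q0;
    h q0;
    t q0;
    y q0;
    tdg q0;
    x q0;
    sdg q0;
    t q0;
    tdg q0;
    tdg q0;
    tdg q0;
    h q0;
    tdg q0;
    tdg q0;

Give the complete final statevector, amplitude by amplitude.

The final amplitudes are sqrt(2)/2 on |0>, sqrt(2)/2 on |1>.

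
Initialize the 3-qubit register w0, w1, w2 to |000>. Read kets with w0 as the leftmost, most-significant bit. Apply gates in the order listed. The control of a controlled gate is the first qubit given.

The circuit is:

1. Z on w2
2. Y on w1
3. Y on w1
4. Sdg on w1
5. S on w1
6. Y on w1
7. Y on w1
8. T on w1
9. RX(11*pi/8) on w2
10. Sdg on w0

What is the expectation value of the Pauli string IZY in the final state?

The expectation value of IZY is sqrt(sqrt(2) + 2)/2. Key observation: the block from step 2 through step 7 cancels to the identity and can be dropped.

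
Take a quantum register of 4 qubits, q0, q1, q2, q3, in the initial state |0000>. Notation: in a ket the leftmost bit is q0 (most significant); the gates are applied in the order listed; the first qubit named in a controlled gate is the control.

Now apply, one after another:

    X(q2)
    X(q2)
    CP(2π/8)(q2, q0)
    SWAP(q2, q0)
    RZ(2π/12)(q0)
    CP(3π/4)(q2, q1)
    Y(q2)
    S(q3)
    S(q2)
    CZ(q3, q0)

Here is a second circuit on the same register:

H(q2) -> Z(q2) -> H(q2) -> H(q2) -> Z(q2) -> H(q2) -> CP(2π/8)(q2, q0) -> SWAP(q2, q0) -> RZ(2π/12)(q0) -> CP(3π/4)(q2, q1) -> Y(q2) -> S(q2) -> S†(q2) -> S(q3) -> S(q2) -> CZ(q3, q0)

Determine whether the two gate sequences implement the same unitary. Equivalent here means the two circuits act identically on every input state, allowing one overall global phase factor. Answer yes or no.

Yes — the two circuits implement the same unitary up to a global phase.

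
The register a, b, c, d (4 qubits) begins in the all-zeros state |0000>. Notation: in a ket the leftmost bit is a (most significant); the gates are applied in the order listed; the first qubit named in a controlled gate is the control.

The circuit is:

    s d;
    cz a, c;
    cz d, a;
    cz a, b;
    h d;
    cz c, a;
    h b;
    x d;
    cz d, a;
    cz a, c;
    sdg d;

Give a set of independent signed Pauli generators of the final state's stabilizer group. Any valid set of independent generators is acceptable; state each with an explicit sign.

The stabilizer group can be generated by +IXII, -IIIY, +ZIII, +IIZI, among other valid generating sets.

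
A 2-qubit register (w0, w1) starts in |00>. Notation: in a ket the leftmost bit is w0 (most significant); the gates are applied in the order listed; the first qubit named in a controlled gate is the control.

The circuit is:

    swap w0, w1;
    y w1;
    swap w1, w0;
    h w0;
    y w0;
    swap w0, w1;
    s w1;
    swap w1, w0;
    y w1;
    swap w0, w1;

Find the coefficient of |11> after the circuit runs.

The final state's coefficient on |11> equals sqrt(2)/2.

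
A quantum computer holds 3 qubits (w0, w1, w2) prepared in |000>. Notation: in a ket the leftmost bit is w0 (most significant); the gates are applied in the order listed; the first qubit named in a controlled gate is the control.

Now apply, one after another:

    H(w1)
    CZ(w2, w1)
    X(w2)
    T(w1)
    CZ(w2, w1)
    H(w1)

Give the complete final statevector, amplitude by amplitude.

The resulting statevector has amplitude 1/2 - exp(I*pi/4)/2 on |001>, 1/2 + exp(I*pi/4)/2 on |011>, and 0 on every other basis state.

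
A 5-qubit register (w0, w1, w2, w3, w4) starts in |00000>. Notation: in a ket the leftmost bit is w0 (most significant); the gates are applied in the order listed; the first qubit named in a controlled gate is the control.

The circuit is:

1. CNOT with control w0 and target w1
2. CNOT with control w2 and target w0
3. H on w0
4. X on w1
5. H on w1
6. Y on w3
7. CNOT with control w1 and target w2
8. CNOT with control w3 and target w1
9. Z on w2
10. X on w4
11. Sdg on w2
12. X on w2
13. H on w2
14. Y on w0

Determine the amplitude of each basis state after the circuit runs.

After the circuit, the state carries amplitude -sqrt(2)*I/4 on |00011>, -sqrt(2)*I/4 on |00111>, sqrt(2)/4 on |01011>, -sqrt(2)/4 on |01111>, sqrt(2)*I/4 on |10011>, sqrt(2)*I/4 on |10111>, -sqrt(2)/4 on |11011>, sqrt(2)/4 on |11111>, and 0 on every other basis state.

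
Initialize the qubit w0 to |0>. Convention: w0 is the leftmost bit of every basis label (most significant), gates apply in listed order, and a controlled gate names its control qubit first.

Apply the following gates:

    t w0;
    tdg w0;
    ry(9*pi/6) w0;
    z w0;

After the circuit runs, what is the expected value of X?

The observable X averages to 1.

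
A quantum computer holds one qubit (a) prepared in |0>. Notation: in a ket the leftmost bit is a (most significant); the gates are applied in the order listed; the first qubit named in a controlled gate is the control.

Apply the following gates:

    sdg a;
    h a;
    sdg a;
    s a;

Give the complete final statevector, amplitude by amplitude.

The resulting statevector has amplitude sqrt(2)/2 on |0>, sqrt(2)/2 on |1>.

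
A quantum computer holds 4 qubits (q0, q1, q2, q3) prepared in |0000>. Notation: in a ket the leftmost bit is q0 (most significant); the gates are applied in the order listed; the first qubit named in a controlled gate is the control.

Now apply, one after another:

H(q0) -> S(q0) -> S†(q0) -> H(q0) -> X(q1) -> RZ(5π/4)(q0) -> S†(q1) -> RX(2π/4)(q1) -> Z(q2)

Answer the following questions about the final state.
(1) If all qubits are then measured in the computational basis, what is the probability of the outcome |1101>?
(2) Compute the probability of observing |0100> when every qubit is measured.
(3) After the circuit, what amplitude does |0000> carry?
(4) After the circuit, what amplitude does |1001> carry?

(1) A full measurement returns |1101> with probability 0. Key observation: steps 1-4 multiply out to the identity, so the circuit reduces to the remaining gates.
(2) The probability of measuring |0100> is 1/2.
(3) |0000> carries amplitude sqrt(2)*exp(3*I*pi/8)/2 in the final state.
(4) |1001> carries amplitude 0 in the final state.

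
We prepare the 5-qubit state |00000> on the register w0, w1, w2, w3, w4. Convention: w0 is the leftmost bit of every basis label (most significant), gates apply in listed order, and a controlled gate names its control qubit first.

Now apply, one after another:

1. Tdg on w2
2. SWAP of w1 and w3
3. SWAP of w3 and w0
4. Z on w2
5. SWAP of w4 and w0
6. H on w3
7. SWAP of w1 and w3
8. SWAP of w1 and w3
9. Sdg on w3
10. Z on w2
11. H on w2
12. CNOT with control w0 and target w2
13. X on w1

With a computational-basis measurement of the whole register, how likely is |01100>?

Outcome |01100> occurs with probability 1/4. Key observation: gates 7-8 undo each other exactly, leaving only the rest of the circuit to track.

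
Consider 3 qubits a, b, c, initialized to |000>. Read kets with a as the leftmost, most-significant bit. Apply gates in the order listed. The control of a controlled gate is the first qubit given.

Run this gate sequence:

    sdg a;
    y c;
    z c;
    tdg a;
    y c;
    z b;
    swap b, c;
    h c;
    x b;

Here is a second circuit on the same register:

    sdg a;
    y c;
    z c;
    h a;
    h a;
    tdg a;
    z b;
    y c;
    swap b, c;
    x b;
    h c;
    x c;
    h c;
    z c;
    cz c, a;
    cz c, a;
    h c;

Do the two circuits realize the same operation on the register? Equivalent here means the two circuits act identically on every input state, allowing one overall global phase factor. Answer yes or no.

Yes, they are equivalent — the unitaries differ by at most a global phase.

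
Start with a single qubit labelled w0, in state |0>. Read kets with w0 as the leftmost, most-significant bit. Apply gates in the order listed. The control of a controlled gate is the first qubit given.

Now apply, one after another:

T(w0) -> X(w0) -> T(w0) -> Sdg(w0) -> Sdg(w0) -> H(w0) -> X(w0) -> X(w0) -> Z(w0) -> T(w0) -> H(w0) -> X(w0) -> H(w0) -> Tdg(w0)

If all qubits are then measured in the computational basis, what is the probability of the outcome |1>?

The probability of measuring |1> is 1/2.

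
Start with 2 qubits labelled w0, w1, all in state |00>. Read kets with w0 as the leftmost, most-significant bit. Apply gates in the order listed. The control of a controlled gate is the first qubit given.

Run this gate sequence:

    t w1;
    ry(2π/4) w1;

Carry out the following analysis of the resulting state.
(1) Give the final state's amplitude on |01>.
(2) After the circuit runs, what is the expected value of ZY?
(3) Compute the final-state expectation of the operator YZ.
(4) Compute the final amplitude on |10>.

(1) The final state's coefficient on |01> equals sqrt(2)/2.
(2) The expectation value of ZY is 0.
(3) The observable YZ averages to 0.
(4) The final state's coefficient on |10> equals 0.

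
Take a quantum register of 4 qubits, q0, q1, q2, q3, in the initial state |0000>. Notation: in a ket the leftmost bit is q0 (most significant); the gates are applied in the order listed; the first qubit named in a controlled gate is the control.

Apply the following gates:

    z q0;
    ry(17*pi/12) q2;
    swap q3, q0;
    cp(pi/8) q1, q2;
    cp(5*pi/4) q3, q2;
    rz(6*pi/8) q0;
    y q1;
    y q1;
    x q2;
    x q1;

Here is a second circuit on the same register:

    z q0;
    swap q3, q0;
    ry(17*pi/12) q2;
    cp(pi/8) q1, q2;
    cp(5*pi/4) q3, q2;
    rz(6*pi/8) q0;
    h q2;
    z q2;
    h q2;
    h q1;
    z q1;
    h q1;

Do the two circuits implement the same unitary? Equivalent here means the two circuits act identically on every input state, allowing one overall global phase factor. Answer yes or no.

Yes, they are equivalent — the unitaries differ by at most a global phase.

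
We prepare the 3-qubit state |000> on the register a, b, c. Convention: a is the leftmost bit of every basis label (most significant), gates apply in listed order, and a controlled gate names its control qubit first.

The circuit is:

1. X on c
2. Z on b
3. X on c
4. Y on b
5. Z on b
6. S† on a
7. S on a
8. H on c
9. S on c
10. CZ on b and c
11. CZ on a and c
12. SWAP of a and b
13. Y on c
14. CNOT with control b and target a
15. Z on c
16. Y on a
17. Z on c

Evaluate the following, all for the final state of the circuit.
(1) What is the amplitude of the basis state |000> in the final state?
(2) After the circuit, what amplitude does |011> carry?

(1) The amplitude on |000> is sqrt(2)/2.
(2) |011> carries amplitude 0 in the final state.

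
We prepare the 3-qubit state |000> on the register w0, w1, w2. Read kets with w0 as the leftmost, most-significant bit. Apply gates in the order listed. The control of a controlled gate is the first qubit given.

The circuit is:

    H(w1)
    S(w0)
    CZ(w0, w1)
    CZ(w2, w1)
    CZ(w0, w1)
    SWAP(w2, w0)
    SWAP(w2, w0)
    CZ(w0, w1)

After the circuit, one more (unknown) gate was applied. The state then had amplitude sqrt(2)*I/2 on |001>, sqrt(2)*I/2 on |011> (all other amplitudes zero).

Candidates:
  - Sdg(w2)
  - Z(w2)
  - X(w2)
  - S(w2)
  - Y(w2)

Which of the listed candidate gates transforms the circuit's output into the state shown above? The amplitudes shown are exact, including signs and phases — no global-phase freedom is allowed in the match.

It was Y(w2) that produced the state shown.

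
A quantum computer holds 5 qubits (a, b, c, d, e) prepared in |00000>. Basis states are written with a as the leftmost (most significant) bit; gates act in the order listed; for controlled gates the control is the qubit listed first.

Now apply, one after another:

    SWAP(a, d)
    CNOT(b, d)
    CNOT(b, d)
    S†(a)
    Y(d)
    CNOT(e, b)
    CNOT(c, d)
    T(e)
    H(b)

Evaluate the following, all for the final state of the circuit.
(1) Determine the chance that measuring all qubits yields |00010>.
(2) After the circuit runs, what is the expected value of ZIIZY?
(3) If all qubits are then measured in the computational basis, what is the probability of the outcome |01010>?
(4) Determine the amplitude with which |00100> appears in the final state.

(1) The probability of measuring |00010> is 1/2. Key observation: the block from step 2 through step 3 cancels to the identity and can be dropped.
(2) The observable ZIIZY averages to 0.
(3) Outcome |01010> occurs with probability 1/2.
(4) |00100> carries amplitude 0 in the final state.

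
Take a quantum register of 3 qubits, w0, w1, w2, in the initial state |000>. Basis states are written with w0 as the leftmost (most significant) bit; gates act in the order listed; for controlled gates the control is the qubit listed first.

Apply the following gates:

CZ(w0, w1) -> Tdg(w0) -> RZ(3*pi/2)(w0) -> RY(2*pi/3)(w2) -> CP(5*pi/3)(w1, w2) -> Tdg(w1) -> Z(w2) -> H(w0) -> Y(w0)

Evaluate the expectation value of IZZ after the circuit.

In the final state, IZZ has expectation -1/2.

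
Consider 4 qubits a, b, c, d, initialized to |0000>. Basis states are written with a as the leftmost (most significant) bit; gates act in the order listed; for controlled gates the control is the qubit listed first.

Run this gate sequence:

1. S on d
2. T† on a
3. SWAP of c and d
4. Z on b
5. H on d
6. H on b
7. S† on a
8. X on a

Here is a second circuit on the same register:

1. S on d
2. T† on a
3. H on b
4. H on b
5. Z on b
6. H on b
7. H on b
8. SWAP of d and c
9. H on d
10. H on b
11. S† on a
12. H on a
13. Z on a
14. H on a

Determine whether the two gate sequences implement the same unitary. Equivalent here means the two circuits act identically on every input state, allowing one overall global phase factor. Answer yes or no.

Yes: on every input state the two circuits agree up to one overall phase factor.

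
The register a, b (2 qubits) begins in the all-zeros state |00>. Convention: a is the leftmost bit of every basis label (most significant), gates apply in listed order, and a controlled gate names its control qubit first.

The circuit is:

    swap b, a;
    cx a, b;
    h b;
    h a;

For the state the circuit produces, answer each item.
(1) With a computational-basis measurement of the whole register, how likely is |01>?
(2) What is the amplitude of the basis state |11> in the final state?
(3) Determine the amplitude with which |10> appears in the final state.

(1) Outcome |01> occurs with probability 1/4.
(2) |11> carries amplitude 1/2 in the final state.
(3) The amplitude on |10> is 1/2.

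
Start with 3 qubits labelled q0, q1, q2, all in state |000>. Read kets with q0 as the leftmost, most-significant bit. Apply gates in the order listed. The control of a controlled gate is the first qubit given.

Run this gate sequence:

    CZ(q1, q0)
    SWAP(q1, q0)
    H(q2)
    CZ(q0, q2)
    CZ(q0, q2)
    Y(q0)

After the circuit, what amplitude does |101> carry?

The final state's coefficient on |101> equals sqrt(2)*I/2. Key observation: the block from step 4 through step 5 cancels to the identity and can be dropped.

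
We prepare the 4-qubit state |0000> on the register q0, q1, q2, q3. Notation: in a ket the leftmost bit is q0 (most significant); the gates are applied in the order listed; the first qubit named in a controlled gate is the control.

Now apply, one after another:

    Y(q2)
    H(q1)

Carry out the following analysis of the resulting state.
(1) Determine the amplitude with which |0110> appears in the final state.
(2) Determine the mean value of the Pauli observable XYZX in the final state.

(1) The final state's coefficient on |0110> equals sqrt(2)*I/2.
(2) The expectation value of XYZX is 0.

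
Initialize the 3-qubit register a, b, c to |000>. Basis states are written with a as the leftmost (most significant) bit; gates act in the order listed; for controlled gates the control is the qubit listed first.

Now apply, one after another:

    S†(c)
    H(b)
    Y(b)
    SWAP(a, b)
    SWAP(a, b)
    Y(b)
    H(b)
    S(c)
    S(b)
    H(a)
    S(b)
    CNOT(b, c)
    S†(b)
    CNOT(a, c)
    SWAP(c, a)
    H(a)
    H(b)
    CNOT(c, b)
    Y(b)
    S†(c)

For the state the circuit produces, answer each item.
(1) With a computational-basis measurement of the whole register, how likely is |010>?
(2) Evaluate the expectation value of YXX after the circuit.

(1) A full measurement returns |010> with probability 1/8. Key observation: gates 1-8 undo each other exactly, leaving only the rest of the circuit to track.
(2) The expectation value of YXX is -1.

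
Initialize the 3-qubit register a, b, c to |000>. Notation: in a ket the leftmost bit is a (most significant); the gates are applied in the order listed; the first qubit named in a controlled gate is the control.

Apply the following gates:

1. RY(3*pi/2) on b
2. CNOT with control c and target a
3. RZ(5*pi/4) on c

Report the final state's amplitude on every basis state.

The resulting statevector has amplitude sqrt(2)*exp(3*I*pi/8)/2 on |000>, -sqrt(2)*exp(3*I*pi/8)/2 on |010>, and 0 on every other basis state.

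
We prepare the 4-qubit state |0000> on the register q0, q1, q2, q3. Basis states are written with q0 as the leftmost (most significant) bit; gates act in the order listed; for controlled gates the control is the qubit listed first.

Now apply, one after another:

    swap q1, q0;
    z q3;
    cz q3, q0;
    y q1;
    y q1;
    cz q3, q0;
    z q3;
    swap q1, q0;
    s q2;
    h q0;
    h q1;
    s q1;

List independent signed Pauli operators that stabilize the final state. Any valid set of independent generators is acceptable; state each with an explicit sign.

One valid set of independent stabilizer generators is +XIII, +IYII, +IIZI, +IIIZ (any independent generating set of the same group is equally correct). Key observation: gates 1-8 undo each other exactly, leaving only the rest of the circuit to track.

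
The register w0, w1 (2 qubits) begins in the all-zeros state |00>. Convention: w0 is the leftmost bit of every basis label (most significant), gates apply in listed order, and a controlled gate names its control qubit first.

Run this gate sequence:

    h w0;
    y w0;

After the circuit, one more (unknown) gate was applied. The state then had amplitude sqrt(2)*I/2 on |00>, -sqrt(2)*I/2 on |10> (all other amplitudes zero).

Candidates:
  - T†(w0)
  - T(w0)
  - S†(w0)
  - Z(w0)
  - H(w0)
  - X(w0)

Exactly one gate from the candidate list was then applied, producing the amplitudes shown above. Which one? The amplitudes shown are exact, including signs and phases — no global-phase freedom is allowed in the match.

It was X(w0) that produced the state shown.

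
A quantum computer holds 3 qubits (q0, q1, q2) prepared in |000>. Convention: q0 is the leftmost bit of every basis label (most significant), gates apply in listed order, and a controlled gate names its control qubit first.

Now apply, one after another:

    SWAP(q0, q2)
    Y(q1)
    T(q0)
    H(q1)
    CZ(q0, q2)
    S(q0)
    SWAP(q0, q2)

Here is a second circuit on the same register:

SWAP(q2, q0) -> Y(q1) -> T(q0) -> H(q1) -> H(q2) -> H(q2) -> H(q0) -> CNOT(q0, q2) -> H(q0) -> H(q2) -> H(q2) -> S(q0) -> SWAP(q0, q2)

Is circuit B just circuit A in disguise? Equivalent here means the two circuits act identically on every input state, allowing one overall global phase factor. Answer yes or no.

No: there is an input state on which the two circuits produce genuinely different outputs (not merely differing by a phase).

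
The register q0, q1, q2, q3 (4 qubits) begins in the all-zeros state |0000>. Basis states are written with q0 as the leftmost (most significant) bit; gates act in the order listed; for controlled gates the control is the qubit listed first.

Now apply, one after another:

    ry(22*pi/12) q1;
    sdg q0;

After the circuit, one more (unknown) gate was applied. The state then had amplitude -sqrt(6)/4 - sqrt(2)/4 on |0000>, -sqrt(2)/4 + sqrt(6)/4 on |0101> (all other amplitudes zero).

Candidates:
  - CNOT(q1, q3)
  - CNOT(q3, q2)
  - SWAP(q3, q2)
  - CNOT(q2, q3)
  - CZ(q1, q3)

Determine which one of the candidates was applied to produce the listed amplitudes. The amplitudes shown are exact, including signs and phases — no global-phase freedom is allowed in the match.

The applied gate was CNOT(q1, q3).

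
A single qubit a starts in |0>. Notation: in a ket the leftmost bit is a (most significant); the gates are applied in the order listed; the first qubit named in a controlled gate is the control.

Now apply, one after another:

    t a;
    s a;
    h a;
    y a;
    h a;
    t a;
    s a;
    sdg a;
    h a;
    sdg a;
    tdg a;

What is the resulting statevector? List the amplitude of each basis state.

The resulting statevector has amplitude -sqrt(2)*exp(3*I*pi/4)/2 on |0>, sqrt(2)/2 on |1>.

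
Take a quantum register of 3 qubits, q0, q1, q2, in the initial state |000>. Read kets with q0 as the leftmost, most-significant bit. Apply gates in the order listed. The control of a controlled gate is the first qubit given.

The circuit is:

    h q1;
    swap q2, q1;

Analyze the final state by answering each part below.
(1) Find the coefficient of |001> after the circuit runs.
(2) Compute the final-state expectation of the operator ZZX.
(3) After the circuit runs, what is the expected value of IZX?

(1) |001> carries amplitude sqrt(2)/2 in the final state.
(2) The expectation value of ZZX is 1.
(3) In the final state, IZX has expectation 1.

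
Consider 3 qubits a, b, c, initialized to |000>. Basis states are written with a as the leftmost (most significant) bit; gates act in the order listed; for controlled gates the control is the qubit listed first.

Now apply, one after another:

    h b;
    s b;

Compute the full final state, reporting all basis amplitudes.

The resulting statevector has amplitude sqrt(2)/2 on |000>, sqrt(2)*I/2 on |010>, and 0 on every other basis state.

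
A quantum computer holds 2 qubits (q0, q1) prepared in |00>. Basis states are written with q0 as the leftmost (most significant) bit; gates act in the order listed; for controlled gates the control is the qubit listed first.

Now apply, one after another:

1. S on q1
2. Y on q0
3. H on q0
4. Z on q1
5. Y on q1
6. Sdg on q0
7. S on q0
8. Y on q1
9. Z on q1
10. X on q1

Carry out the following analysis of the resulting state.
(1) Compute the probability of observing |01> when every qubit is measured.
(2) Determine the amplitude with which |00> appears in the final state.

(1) The probability of measuring |01> is 1/2.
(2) The final state's coefficient on |00> equals 0.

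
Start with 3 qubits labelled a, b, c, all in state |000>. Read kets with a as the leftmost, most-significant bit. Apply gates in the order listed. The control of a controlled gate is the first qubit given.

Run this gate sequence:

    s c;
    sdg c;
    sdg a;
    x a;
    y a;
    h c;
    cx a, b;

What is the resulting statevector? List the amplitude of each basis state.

The final amplitudes are -sqrt(2)*I/2 on |000>, -sqrt(2)*I/2 on |001>, and 0 on every other basis state. Key observation: the block from step 1 through step 2 cancels to the identity and can be dropped.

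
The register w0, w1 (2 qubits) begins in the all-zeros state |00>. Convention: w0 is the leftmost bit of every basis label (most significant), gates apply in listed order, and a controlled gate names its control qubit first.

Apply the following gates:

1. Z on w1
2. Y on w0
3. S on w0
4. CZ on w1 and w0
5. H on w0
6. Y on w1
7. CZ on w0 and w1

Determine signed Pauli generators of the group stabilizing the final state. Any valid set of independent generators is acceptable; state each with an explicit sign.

The final state is stabilized by the group generated by +XI, -IZ; other independent generating sets are equally valid.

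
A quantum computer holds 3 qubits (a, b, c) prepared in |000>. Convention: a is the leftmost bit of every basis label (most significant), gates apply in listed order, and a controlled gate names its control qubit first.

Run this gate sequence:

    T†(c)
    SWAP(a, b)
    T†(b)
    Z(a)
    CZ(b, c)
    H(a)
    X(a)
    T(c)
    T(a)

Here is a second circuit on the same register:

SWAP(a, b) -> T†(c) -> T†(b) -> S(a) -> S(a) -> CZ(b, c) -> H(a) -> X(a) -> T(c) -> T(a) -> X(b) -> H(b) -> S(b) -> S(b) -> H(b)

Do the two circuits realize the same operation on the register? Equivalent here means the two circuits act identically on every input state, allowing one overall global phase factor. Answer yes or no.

Yes: on every input state the two circuits agree up to one overall phase factor.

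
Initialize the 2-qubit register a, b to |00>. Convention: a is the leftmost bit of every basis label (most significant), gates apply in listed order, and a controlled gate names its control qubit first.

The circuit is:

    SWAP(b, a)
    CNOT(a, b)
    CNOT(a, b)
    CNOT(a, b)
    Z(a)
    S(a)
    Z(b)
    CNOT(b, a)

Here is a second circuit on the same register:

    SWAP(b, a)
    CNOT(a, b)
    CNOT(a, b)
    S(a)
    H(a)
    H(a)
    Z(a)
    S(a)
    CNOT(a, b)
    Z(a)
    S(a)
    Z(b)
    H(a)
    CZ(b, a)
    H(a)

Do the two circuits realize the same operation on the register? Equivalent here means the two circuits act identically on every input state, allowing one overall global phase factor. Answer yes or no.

Yes, they are equivalent — the unitaries differ by at most a global phase.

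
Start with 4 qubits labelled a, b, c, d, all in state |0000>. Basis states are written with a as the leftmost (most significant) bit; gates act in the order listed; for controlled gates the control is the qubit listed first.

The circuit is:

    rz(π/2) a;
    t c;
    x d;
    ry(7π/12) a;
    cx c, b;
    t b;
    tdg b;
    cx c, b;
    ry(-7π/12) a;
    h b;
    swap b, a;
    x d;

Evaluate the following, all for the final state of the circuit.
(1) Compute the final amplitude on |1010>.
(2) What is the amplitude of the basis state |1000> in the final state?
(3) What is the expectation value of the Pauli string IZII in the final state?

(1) |1010> carries amplitude 0 in the final state. Key observation: the block from step 4 through step 9 cancels to the identity and can be dropped.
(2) |1000> carries amplitude -sqrt(2)*exp(3*I*pi/4)/2 in the final state.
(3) The expectation value of IZII is 1.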